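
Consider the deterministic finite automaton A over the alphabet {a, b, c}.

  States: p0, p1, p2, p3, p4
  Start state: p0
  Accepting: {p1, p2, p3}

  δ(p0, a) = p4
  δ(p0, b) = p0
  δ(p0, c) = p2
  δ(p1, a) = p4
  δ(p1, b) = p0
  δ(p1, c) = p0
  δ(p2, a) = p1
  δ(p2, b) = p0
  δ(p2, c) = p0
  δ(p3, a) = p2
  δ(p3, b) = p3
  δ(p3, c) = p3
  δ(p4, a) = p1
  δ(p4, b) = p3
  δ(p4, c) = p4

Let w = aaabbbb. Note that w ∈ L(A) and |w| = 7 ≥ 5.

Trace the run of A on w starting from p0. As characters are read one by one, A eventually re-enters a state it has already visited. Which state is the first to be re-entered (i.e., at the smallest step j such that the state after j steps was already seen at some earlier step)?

p4

State sequence: p0 -a-> p4 -a-> p1 -a-> p4 -b-> p3 -b-> p3 -b-> p3 -b-> p3
First repeat at step 3: p4 was already visited.

The earliest repeat is at step j = 3: A is in p4, which it already visited at step i = 1.
With |Q| = 5, pigeonhole forces a state repeat no later than step 5; the substring read between the first and second visits to that state can be pumped.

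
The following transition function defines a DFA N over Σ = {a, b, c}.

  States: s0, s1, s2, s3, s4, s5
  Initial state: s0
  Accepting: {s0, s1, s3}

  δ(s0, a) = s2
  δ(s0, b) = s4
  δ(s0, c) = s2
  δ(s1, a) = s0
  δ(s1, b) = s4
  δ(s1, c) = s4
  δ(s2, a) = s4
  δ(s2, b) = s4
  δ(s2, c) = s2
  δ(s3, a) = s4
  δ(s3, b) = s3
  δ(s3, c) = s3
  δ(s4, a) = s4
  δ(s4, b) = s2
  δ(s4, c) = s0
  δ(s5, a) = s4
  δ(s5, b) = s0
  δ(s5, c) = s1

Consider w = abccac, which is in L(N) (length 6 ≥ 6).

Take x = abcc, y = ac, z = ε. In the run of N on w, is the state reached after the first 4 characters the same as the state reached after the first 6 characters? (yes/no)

no

State sequence: s0 -a-> s2 -b-> s4 -c-> s0 -c-> s2 -a-> s4 -c-> s0

After x (step 4): s2. After xy (step 6): s0.
They differ (s2 ≠ s0), so y is not a cycle from the state after x; this split is not the one the pumping-lemma construction produces, and pumping y need not keep the string in L(N).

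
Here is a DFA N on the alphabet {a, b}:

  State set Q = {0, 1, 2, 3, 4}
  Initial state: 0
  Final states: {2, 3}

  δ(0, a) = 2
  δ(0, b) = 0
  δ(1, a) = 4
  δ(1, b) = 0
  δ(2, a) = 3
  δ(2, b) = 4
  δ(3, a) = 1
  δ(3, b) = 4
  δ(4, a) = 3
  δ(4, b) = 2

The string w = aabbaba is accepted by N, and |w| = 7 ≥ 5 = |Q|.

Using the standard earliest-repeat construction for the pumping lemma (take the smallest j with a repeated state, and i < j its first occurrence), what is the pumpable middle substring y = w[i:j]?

abb

Run of N on w = a a b b a b a:
  step 0: 0  (start)
  step 1: 2  (read a: 0→2)
  step 2: 3  (read a: 2→3)
  step 3: 4  (read b: 3→4)
  step 4: 2  (read b: 4→2)   ← first repeat (2 seen earlier)
  step 5: 3  (read a: 2→3)
  step 6: 4  (read b: 3→4)
  step 7: 3  (read a: 4→3)

So i = 1, j = 4, giving x = w[0:1] = a, y = w[1:4] = abb, z = w[4:7] = aba.
Check: |xy| = 4 ≤ 5 and |y| = 3 ≥ 1. Reading y takes N from 2 back to 2, so every xyⁱz is accepted.
Since N has 5 states, any run of length ≥ 5 visits 5+1 states, so by pigeonhole some state repeats within the first 5 steps — that repeat gives the pumpable loop.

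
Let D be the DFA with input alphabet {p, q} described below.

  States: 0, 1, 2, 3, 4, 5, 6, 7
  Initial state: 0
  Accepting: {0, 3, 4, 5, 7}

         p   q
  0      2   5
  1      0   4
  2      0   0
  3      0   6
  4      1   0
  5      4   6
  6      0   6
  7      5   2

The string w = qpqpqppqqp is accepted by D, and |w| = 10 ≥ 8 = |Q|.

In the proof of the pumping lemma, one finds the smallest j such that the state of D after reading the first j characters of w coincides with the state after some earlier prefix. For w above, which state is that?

0

State sequence: 0 -q-> 5 -p-> 4 -q-> 0 -p-> 2 -q-> 0 -p-> 2 -p-> 0 -q-> 5 -q-> 6 -p-> 0
First repeat at step 3: 0 was already visited.

The earliest repeat is at step j = 3: D is in 0, which it already visited at step i = 0.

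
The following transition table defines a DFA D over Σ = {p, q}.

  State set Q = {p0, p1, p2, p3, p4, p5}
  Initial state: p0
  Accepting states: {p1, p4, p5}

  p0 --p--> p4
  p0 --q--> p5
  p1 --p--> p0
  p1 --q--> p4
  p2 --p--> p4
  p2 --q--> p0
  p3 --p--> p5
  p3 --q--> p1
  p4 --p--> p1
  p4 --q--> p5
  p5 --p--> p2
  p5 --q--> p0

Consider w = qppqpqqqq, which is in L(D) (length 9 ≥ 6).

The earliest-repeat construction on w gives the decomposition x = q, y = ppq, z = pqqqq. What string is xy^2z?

xy^2z = q·ppq·ppq·pqqqq = qppqppqpqqqq.
Reading y = ppq takes D from p5 back to p5, so after x·y·y the machine is still in p5, and z then leads to the accepting state p5. Hence qppqppqpqqqq ∈ L(D).

qppqppqpqqqq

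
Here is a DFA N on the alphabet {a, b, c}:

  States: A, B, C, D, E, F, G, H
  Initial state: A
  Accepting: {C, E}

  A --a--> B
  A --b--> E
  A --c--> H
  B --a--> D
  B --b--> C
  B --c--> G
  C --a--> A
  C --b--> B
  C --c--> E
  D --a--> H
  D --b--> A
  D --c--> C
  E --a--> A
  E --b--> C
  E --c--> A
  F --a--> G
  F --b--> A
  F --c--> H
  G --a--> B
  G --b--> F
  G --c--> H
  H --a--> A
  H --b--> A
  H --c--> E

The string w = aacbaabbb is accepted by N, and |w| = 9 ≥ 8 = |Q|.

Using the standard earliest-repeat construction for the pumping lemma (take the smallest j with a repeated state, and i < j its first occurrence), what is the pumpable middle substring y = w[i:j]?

State sequence: A -a-> B -a-> D -c-> C -b-> B -a-> D -a-> H -b-> A -b-> E -b-> C
First repeat at step 4: B was already visited.

So i = 1, j = 4, giving x = w[0:1] = a, y = w[1:4] = acb, z = w[4:9] = aabbb.
Check: |xy| = 4 ≤ 8 and |y| = 3 ≥ 1. Reading y takes N from B back to B, so every xyⁱz is accepted.

acb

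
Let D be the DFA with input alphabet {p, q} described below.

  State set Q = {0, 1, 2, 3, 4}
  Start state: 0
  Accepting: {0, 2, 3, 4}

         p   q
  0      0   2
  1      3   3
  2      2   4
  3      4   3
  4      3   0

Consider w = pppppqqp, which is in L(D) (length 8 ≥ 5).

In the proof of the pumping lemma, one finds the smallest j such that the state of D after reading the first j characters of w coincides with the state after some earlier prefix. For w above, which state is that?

0

State sequence: 0 -p-> 0 -p-> 0 -p-> 0 -p-> 0 -p-> 0 -q-> 2 -q-> 4 -p-> 3
First repeat at step 1: 0 was already visited.

The earliest repeat is at step j = 1: D is in 0, which it already visited at step i = 0.
Pumping length from the standard proof: p = 5 (the number of states). The repeated state found above gives |xy| = j ≤ 5 and |y| = j − i ≥ 1.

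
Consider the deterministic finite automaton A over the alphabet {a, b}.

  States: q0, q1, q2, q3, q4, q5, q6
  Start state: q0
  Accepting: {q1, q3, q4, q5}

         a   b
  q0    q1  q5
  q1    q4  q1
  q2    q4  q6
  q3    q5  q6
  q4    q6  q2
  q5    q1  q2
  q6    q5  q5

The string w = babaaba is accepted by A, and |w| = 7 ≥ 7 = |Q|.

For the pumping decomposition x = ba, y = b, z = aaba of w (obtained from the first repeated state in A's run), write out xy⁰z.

baaaba

xy⁰z = xz = ba·aaba = baaaba.
Reading y = b takes A from q1 back to q1, so after x the machine is still in q1, and z then leads to the accepting state q1. Hence baaaba ∈ L(A).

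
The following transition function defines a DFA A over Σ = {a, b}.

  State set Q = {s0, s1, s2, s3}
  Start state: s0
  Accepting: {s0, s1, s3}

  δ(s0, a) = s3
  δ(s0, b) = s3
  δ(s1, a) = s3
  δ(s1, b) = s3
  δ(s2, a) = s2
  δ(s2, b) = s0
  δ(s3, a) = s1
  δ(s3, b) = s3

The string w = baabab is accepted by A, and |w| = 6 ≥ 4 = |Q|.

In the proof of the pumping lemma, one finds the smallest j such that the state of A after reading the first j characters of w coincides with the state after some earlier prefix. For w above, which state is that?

s3

State sequence: s0 -b-> s3 -a-> s1 -a-> s3 -b-> s3 -a-> s1 -b-> s3
First repeat at step 3: s3 was already visited.

The earliest repeat is at step j = 3: A is in s3, which it already visited at step i = 1.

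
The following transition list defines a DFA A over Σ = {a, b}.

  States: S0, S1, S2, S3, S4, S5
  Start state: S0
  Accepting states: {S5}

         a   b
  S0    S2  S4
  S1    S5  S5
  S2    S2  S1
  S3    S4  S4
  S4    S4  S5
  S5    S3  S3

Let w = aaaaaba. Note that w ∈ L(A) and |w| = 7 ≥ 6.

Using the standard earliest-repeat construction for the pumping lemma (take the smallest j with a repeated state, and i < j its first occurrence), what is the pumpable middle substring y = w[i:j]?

Run of A on w = a a a a a b a:
  step 0: S0  (start)
  step 1: S2  (read a: S0→S2)
  step 2: S2  (read a: S2→S2)   ← first repeat (S2 seen earlier)
  step 3: S2  (read a: S2→S2)
  step 4: S2  (read a: S2→S2)
  step 5: S2  (read a: S2→S2)
  step 6: S1  (read b: S2→S1)
  step 7: S5  (read a: S1→S5)

So i = 1, j = 2, giving x = w[0:1] = a, y = w[1:2] = a, z = w[2:7] = aaaba.
Check: |xy| = 2 ≤ 6 and |y| = 1 ≥ 1. Reading y takes A from S2 back to S2, so every xyⁱz is accepted.

a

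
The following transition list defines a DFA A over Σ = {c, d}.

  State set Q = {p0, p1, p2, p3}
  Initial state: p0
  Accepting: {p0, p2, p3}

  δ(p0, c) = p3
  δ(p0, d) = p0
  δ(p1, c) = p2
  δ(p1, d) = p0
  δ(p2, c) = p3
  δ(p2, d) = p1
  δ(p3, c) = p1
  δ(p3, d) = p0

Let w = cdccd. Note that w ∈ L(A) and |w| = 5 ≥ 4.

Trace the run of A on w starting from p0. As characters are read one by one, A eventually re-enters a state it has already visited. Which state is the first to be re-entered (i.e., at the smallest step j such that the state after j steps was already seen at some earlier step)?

p0

State sequence: p0 -c-> p3 -d-> p0 -c-> p3 -c-> p1 -d-> p0
First repeat at step 2: p0 was already visited.

The earliest repeat is at step j = 2: A is in p0, which it already visited at step i = 0.
Pumping length from the standard proof: p = 4 (the number of states). The repeated state found above gives |xy| = j ≤ 4 and |y| = j − i ≥ 1.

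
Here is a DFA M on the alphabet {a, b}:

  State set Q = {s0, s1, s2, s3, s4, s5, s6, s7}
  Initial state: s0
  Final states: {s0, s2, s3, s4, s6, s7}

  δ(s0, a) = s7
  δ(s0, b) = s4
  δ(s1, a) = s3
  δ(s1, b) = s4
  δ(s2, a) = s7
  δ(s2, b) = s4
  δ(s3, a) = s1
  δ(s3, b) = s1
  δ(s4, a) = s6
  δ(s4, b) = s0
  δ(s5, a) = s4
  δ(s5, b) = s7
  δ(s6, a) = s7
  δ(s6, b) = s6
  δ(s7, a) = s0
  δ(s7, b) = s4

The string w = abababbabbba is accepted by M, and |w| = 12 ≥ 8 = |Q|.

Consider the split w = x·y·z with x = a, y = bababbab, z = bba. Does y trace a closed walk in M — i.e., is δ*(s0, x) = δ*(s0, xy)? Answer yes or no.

no

State sequence: s0 -a-> s7 -b-> s4 -a-> s6 -b-> s6 -a-> s7 -b-> s4 -b-> s0 -a-> s7 -b-> s4

After x (step 1): s7. After xy (step 9): s4.
They differ (s7 ≠ s4), so y is not a cycle from the state after x; this split is not the one the pumping-lemma construction produces, and pumping y need not keep the string in L(M).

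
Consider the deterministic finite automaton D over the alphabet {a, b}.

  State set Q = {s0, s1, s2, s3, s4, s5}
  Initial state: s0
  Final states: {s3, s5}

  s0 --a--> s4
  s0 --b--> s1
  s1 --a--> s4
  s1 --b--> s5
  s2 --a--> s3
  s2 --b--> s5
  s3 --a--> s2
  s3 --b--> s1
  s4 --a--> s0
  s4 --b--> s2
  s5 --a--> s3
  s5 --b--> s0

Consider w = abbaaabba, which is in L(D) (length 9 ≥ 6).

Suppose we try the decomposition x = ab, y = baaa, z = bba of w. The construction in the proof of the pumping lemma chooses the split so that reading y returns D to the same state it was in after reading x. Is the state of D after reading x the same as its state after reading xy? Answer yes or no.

no

Run of D on the first 6 characters of w = a b b a a a:
  step 0: s0  (start)
  step 1: s4  (read a: s0→s4)
  step 2: s2  (read b: s4→s2)
  step 3: s5  (read b: s2→s5)
  step 4: s3  (read a: s5→s3)
  step 5: s2  (read a: s3→s2)
  step 6: s3  (read a: s2→s3)

After x (step 2): s2. After xy (step 6): s3.
They differ (s2 ≠ s3), so y is not a cycle from the state after x; this split is not the one the pumping-lemma construction produces, and pumping y need not keep the string in L(D).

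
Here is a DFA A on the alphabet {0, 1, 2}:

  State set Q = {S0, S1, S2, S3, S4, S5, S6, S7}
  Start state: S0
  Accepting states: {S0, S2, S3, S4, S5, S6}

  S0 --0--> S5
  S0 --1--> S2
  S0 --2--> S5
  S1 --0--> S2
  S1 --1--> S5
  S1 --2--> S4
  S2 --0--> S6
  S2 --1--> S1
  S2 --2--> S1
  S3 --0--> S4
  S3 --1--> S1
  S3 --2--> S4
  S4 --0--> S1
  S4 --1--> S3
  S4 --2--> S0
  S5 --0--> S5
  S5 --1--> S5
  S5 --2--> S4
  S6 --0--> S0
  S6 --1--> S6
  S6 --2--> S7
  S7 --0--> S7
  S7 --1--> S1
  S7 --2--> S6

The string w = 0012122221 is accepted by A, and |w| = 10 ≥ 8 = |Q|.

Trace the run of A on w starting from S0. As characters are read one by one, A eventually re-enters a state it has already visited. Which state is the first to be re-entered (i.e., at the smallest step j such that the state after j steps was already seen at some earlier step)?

S5

Run of A on w = 0 0 1 2 1 2 2 2 2 1:
  step 0: S0  (start)
  step 1: S5  (read 0: S0→S5)
  step 2: S5  (read 0: S5→S5)   ← first repeat (S5 seen earlier)
  step 3: S5  (read 1: S5→S5)
  step 4: S4  (read 2: S5→S4)
  step 5: S3  (read 1: S4→S3)
  step 6: S4  (read 2: S3→S4)
  step 7: S0  (read 2: S4→S0)
  step 8: S5  (read 2: S0→S5)
  step 9: S4  (read 2: S5→S4)
  step 10: S3  (read 1: S4→S3)

The earliest repeat is at step j = 2: A is in S5, which it already visited at step i = 1.
Since A has 8 states, any run of length ≥ 8 visits 8+1 states, so by pigeonhole some state repeats within the first 8 steps — that repeat gives the pumpable loop.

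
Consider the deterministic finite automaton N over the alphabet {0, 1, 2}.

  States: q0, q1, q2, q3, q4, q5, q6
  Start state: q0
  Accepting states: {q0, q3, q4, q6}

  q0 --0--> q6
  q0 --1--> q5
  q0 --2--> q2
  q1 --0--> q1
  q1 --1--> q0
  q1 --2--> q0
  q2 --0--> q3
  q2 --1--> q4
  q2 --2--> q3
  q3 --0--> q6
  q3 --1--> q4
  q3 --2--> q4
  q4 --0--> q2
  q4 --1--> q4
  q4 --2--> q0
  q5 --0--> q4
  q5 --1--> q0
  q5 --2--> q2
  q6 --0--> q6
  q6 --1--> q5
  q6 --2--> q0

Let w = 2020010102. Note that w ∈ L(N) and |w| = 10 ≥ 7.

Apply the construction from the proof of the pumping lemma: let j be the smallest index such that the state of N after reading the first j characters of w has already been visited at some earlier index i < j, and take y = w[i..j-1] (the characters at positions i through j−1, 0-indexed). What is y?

020

Run of N on w = 2 0 2 0 0 1 0 1 0 2:
  step 0: q0  (start)
  step 1: q2  (read 2: q0→q2)
  step 2: q3  (read 0: q2→q3)
  step 3: q4  (read 2: q3→q4)
  step 4: q2  (read 0: q4→q2)   ← first repeat (q2 seen earlier)
  step 5: q3  (read 0: q2→q3)
  step 6: q4  (read 1: q3→q4)
  step 7: q2  (read 0: q4→q2)
  step 8: q4  (read 1: q2→q4)
  step 9: q2  (read 0: q4→q2)
  step 10: q3  (read 2: q2→q3)

So i = 1, j = 4, giving x = w[0:1] = 2, y = w[1:4] = 020, z = w[4:10] = 010102.
Check: |xy| = 4 ≤ 7 and |y| = 3 ≥ 1. Reading y takes N from q2 back to q2, so every xyⁱz is accepted.
Since N has 7 states, any run of length ≥ 7 visits 7+1 states, so by pigeonhole some state repeats within the first 7 steps — that repeat gives the pumpable loop.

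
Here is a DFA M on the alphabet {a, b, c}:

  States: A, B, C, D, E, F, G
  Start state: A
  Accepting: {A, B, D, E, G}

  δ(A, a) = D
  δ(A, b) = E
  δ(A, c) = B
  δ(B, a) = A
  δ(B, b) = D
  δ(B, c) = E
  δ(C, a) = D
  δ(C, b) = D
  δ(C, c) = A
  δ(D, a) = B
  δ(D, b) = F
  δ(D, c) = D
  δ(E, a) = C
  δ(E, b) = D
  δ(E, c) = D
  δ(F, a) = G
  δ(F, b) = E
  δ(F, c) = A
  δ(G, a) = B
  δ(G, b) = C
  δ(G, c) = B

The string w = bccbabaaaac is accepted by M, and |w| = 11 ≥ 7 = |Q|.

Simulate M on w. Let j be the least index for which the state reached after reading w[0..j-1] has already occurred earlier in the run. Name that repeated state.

D

Run of M on w = b c c b a b a a a a c:
  step 0: A  (start)
  step 1: E  (read b: A→E)
  step 2: D  (read c: E→D)
  step 3: D  (read c: D→D)   ← first repeat (D seen earlier)
  step 4: F  (read b: D→F)
  step 5: G  (read a: F→G)
  step 6: C  (read b: G→C)
  step 7: D  (read a: C→D)
  step 8: B  (read a: D→B)
  step 9: A  (read a: B→A)
  step 10: D  (read a: A→D)
  step 11: D  (read c: D→D)

The earliest repeat is at step j = 3: M is in D, which it already visited at step i = 2.
Pumping length from the standard proof: p = 7 (the number of states). The repeated state found above gives |xy| = j ≤ 7 and |y| = j − i ≥ 1.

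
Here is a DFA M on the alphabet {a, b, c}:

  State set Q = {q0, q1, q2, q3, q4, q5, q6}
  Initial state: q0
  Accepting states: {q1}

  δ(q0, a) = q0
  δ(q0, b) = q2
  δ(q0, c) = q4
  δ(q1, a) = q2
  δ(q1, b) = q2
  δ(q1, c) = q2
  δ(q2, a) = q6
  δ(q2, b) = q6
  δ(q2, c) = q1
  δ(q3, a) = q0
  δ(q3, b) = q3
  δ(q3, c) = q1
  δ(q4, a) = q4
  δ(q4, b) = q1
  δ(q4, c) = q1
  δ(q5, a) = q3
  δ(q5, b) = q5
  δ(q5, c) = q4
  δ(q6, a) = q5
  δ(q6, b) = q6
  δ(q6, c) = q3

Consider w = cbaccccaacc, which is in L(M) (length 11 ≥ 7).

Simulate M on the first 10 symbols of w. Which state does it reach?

q4

State sequence: q0 -c-> q4 -b-> q1 -a-> q2 -c-> q1 -c-> q2 -c-> q1 -c-> q2 -a-> q6 -a-> q5 -c-> q4

After reading 10 characters, M is in state q4.
(This kind of state-tracing is the core of the pumping-lemma construction: with 7 states, pigeonhole forces a repeat within the first 7 steps.)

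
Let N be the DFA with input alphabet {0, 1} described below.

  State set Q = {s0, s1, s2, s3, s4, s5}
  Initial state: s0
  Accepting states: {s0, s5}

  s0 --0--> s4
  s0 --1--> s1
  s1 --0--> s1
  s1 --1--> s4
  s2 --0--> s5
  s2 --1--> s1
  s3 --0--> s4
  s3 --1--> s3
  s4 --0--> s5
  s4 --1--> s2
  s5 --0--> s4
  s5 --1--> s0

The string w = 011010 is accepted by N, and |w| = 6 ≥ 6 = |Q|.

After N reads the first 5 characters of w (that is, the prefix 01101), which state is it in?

s4

Run of N on the first 5 characters of w = 0 1 1 0 1:
  step 0: s0  (start)
  step 1: s4  (read 0: s0→s4)
  step 2: s2  (read 1: s4→s2)
  step 3: s1  (read 1: s2→s1)
  step 4: s1  (read 0: s1→s1)
  step 5: s4  (read 1: s1→s4)

After reading 5 characters, N is in state s4.
(This kind of state-tracing is the core of the pumping-lemma construction: with 6 states, pigeonhole forces a repeat within the first 6 steps.)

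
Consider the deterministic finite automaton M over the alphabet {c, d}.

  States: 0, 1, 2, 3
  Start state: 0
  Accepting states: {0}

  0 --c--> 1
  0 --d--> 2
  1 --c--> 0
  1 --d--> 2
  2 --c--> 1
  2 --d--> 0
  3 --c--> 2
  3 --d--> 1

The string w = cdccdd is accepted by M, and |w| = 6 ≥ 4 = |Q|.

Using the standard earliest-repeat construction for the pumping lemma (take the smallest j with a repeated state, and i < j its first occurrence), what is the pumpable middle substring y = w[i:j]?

dc

State sequence: 0 -c-> 1 -d-> 2 -c-> 1 -c-> 0 -d-> 2 -d-> 0
First repeat at step 3: 1 was already visited.

So i = 1, j = 3, giving x = w[0:1] = c, y = w[1:3] = dc, z = w[3:6] = cdd.
Check: |xy| = 3 ≤ 4 and |y| = 2 ≥ 1. Reading y takes M from 1 back to 1, so every xyⁱz is accepted.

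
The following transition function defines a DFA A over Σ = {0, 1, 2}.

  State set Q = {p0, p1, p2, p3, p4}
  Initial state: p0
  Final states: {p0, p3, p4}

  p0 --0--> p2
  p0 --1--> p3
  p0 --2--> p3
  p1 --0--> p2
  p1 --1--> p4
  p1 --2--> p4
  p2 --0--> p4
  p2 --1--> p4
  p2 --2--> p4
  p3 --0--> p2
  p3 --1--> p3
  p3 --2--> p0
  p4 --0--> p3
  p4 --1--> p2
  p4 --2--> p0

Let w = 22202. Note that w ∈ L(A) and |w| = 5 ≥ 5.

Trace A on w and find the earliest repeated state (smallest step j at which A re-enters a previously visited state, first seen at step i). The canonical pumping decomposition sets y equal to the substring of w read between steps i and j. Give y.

22

Run of A on w = 2 2 2 0 2:
  step 0: p0  (start)
  step 1: p3  (read 2: p0→p3)
  step 2: p0  (read 2: p3→p0)   ← first repeat (p0 seen earlier)
  step 3: p3  (read 2: p0→p3)
  step 4: p2  (read 0: p3→p2)
  step 5: p4  (read 2: p2→p4)

So i = 0, j = 2, giving x = w[0:0] = ε, y = w[0:2] = 22, z = w[2:5] = 202.
Check: |xy| = 2 ≤ 5 and |y| = 2 ≥ 1. Reading y takes A from p0 back to p0, so every xyⁱz is accepted.
Pumping length from the standard proof: p = 5 (the number of states). The repeated state found above gives |xy| = j ≤ 5 and |y| = j − i ≥ 1.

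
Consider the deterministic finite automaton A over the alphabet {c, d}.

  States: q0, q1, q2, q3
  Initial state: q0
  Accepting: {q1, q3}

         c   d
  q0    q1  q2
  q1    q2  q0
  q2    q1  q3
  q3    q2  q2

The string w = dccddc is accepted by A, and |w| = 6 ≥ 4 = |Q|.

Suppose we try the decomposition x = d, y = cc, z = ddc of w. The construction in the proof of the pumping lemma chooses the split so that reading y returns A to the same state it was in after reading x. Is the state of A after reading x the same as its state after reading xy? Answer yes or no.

yes

State sequence: q0 -d-> q2 -c-> q1 -c-> q2

After x (step 1): q2. After xy (step 3): q2.
They match, so y = cc drives A around a cycle from q2 back to itself; pumping y any number of times keeps A in q2 before reading z, and xyⁱz ∈ L(A) for every i ≥ 0.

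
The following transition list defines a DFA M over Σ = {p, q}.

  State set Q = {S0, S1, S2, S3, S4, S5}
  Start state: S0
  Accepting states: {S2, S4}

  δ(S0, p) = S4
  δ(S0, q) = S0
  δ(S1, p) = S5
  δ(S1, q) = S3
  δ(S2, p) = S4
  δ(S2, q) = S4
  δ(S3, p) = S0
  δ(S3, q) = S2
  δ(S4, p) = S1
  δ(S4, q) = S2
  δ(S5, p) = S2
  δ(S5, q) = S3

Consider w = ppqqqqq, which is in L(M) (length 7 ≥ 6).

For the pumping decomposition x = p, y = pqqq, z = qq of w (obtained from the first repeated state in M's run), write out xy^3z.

xy^3z = p·pqqq·pqqq·pqqq·qq = ppqqqpqqqpqqqqq.
Reading y = pqqq takes M from S4 back to S4, so after x·y·y·y the machine is still in S4, and z then leads to the accepting state S4. Hence ppqqqpqqqpqqqqq ∈ L(M).

ppqqqpqqqpqqqqq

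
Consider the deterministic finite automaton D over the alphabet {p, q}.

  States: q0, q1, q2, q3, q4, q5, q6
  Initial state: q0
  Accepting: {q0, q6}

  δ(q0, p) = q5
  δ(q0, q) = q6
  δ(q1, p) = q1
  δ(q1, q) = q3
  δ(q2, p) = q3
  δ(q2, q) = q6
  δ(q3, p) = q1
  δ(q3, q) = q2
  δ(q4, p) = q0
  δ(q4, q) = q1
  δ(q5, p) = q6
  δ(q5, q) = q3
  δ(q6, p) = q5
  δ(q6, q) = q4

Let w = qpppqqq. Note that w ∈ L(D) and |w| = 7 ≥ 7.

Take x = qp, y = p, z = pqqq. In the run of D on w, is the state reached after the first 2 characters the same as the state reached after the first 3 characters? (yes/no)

Run of D on the first 3 characters of w = q p p:
  step 0: q0  (start)
  step 1: q6  (read q: q0→q6)
  step 2: q5  (read p: q6→q5)
  step 3: q6  (read p: q5→q6)

After x (step 2): q5. After xy (step 3): q6.
They differ (q5 ≠ q6), so y is not a cycle from the state after x; this split is not the one the pumping-lemma construction produces, and pumping y need not keep the string in L(D).

no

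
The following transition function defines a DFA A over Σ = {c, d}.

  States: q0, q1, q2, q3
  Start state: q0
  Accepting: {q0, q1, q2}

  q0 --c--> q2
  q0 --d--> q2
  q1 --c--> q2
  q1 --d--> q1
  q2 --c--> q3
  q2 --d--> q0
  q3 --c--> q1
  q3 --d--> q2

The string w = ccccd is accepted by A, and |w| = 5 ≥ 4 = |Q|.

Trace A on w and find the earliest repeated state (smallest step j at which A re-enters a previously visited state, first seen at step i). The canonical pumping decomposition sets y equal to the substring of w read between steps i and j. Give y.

Run of A on w = c c c c d:
  step 0: q0  (start)
  step 1: q2  (read c: q0→q2)
  step 2: q3  (read c: q2→q3)
  step 3: q1  (read c: q3→q1)
  step 4: q2  (read c: q1→q2)   ← first repeat (q2 seen earlier)
  step 5: q0  (read d: q2→q0)

So i = 1, j = 4, giving x = w[0:1] = c, y = w[1:4] = ccc, z = w[4:5] = d.
Check: |xy| = 4 ≤ 4 and |y| = 3 ≥ 1. Reading y takes A from q2 back to q2, so every xyⁱz is accepted.

ccc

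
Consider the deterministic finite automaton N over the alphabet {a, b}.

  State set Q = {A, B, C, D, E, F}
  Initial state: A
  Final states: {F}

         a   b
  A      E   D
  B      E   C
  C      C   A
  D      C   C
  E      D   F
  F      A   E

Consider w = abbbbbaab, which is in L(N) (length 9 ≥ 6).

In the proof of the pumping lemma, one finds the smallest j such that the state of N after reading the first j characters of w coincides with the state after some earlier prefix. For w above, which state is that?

E

State sequence: A -a-> E -b-> F -b-> E -b-> F -b-> E -b-> F -a-> A -a-> E -b-> F
First repeat at step 3: E was already visited.

The earliest repeat is at step j = 3: N is in E, which it already visited at step i = 1.
Pumping length from the standard proof: p = 6 (the number of states). The repeated state found above gives |xy| = j ≤ 6 and |y| = j − i ≥ 1.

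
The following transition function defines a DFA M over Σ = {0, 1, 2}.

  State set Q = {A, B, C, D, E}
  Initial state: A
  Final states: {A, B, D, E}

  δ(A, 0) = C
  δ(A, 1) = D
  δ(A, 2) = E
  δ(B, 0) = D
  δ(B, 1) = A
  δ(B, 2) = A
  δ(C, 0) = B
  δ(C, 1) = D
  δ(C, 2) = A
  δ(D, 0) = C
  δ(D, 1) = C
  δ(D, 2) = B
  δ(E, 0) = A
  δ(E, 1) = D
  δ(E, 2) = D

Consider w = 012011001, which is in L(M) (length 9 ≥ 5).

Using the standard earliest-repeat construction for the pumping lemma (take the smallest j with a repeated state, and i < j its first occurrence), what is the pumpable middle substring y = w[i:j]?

20

Run of M on w = 0 1 2 0 1 1 0 0 1:
  step 0: A  (start)
  step 1: C  (read 0: A→C)
  step 2: D  (read 1: C→D)
  step 3: B  (read 2: D→B)
  step 4: D  (read 0: B→D)   ← first repeat (D seen earlier)
  step 5: C  (read 1: D→C)
  step 6: D  (read 1: C→D)
  step 7: C  (read 0: D→C)
  step 8: B  (read 0: C→B)
  step 9: A  (read 1: B→A)

So i = 2, j = 4, giving x = w[0:2] = 01, y = w[2:4] = 20, z = w[4:9] = 11001.
Check: |xy| = 4 ≤ 5 and |y| = 2 ≥ 1. Reading y takes M from D back to D, so every xyⁱz is accepted.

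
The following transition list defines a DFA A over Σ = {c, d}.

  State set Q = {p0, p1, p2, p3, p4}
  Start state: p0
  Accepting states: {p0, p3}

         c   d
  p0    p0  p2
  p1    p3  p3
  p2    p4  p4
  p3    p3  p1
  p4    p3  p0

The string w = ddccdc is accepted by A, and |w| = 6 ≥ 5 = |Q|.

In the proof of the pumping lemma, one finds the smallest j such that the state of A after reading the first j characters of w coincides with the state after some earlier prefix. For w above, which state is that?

p3

Run of A on w = d d c c d c:
  step 0: p0  (start)
  step 1: p2  (read d: p0→p2)
  step 2: p4  (read d: p2→p4)
  step 3: p3  (read c: p4→p3)
  step 4: p3  (read c: p3→p3)   ← first repeat (p3 seen earlier)
  step 5: p1  (read d: p3→p1)
  step 6: p3  (read c: p1→p3)

The earliest repeat is at step j = 4: A is in p3, which it already visited at step i = 3.
With |Q| = 5, pigeonhole forces a state repeat no later than step 5; the substring read between the first and second visits to that state can be pumped.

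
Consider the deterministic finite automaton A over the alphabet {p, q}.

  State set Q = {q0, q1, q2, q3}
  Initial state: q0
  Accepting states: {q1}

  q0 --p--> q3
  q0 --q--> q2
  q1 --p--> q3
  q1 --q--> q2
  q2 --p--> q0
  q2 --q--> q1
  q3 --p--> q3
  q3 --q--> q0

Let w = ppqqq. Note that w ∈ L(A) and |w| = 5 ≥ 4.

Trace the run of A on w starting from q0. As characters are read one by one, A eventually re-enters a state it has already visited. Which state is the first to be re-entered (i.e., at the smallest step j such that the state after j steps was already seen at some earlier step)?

Run of A on w = p p q q q:
  step 0: q0  (start)
  step 1: q3  (read p: q0→q3)
  step 2: q3  (read p: q3→q3)   ← first repeat (q3 seen earlier)
  step 3: q0  (read q: q3→q0)
  step 4: q2  (read q: q0→q2)
  step 5: q1  (read q: q2→q1)

The earliest repeat is at step j = 2: A is in q3, which it already visited at step i = 1.
Since A has 4 states, any run of length ≥ 4 visits 4+1 states, so by pigeonhole some state repeats within the first 4 steps — that repeat gives the pumpable loop.

q3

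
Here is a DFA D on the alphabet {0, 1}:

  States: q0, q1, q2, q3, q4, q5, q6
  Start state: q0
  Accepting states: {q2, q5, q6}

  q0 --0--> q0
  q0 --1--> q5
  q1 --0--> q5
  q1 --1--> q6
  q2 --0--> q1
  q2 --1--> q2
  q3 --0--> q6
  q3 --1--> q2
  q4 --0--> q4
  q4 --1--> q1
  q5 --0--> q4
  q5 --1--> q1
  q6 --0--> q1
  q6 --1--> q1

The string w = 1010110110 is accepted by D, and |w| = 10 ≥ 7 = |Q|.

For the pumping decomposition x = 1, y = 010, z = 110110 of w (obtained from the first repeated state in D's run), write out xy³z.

1010010010110110

xy^3z = 1·010·010·010·110110 = 1010010010110110.
Reading y = 010 takes D from q5 back to q5, so after x·y·y·y the machine is still in q5, and z then leads to the accepting state q5. Hence 1010010010110110 ∈ L(D).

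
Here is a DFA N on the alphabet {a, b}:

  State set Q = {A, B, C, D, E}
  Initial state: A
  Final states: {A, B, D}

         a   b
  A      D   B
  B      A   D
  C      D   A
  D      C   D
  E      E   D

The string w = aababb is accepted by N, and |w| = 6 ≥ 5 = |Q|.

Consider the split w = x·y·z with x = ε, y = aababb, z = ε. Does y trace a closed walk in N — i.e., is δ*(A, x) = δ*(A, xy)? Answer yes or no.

no

State sequence: A -a-> D -a-> C -b-> A -a-> D -b-> D -b-> D

After x (step 0): A. After xy (step 6): D.
They differ (A ≠ D), so y is not a cycle from the state after x; this split is not the one the pumping-lemma construction produces, and pumping y need not keep the string in L(N).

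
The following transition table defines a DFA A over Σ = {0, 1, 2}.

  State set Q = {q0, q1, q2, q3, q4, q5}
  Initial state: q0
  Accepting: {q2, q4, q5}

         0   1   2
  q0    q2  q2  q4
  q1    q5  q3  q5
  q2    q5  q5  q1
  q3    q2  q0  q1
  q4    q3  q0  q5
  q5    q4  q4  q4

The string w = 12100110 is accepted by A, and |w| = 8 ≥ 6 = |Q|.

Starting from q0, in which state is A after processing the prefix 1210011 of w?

Run of A on the first 7 characters of w = 1 2 1 0 0 1 1:
  step 0: q0  (start)
  step 1: q2  (read 1: q0→q2)
  step 2: q1  (read 2: q2→q1)
  step 3: q3  (read 1: q1→q3)
  step 4: q2  (read 0: q3→q2)
  step 5: q5  (read 0: q2→q5)
  step 6: q4  (read 1: q5→q4)
  step 7: q0  (read 1: q4→q0)

After reading 7 characters, A is in state q0.

q0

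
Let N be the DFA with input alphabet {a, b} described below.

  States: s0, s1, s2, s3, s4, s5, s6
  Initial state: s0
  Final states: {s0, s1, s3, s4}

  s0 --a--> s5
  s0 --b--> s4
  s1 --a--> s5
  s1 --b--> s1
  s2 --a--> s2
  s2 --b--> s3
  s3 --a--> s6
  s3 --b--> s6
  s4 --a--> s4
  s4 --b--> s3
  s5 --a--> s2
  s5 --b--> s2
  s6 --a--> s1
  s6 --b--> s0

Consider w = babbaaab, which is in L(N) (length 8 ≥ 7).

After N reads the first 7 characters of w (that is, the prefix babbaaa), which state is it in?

Run of N on the first 7 characters of w = b a b b a a a:
  step 0: s0  (start)
  step 1: s4  (read b: s0→s4)
  step 2: s4  (read a: s4→s4)
  step 3: s3  (read b: s4→s3)
  step 4: s6  (read b: s3→s6)
  step 5: s1  (read a: s6→s1)
  step 6: s5  (read a: s1→s5)
  step 7: s2  (read a: s5→s2)

After reading 7 characters, N is in state s2.
(This kind of state-tracing is the core of the pumping-lemma construction: with 7 states, pigeonhole forces a repeat within the first 7 steps.)

s2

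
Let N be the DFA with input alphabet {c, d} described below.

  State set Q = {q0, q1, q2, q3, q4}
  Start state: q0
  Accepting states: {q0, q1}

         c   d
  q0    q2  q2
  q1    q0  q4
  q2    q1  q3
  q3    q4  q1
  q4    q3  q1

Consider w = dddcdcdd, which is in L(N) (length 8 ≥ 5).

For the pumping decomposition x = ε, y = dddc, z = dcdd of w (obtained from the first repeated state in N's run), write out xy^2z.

dddcdddcdcdd

xy^2z = ε·dddc·dddc·dcdd = dddcdddcdcdd.
Reading y = dddc takes N from q0 back to q0, so after x·y·y the machine is still in q0, and z then leads to the accepting state q1. Hence dddcdddcdcdd ∈ L(N).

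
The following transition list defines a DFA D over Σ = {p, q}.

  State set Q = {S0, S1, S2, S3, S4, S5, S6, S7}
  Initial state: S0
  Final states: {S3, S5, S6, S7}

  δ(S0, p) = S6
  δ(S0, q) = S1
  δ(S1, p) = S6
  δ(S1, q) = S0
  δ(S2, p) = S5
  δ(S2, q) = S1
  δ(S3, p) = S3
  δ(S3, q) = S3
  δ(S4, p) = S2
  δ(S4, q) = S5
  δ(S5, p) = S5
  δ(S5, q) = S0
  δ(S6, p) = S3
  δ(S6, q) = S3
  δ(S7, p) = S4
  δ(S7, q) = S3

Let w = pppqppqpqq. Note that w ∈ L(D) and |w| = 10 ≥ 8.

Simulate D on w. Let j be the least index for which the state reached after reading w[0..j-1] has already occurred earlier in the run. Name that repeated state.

S3

State sequence: S0 -p-> S6 -p-> S3 -p-> S3 -q-> S3 -p-> S3 -p-> S3 -q-> S3 -p-> S3 -q-> S3 -q-> S3
First repeat at step 3: S3 was already visited.

The earliest repeat is at step j = 3: D is in S3, which it already visited at step i = 2.
With |Q| = 8, pigeonhole forces a state repeat no later than step 8; the substring read between the first and second visits to that state can be pumped.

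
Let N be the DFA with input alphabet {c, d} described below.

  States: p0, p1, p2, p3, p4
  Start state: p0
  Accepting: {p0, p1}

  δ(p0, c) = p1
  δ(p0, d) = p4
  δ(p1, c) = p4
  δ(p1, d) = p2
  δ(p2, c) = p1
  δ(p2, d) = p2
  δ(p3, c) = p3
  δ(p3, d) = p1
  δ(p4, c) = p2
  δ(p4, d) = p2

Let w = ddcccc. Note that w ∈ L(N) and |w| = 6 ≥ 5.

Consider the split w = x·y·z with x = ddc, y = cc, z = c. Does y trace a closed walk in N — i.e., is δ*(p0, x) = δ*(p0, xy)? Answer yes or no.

no

State sequence: p0 -d-> p4 -d-> p2 -c-> p1 -c-> p4 -c-> p2

After x (step 3): p1. After xy (step 5): p2.
They differ (p1 ≠ p2), so y is not a cycle from the state after x; this split is not the one the pumping-lemma construction produces, and pumping y need not keep the string in L(N).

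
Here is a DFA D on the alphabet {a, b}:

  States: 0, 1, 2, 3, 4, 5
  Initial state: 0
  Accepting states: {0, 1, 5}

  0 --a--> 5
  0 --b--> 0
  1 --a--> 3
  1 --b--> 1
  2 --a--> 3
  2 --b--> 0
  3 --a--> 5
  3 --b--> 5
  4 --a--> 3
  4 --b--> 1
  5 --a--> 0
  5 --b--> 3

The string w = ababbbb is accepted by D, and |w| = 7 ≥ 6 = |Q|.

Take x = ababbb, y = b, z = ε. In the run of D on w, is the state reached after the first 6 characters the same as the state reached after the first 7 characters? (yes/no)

no

State sequence: 0 -a-> 5 -b-> 3 -a-> 5 -b-> 3 -b-> 5 -b-> 3 -b-> 5

After x (step 6): 3. After xy (step 7): 5.
They differ (3 ≠ 5), so y is not a cycle from the state after x; this split is not the one the pumping-lemma construction produces, and pumping y need not keep the string in L(D).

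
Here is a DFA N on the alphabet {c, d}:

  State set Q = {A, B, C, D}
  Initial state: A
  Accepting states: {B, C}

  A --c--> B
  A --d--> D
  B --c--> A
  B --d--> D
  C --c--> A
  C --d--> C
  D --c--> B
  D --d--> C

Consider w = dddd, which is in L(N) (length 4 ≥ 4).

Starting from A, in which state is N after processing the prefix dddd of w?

Run of N on the first 4 characters of w = d d d d:
  step 0: A  (start)
  step 1: D  (read d: A→D)
  step 2: C  (read d: D→C)
  step 3: C  (read d: C→C)
  step 4: C  (read d: C→C)

After reading 4 characters, N is in state C.
(This kind of state-tracing is the core of the pumping-lemma construction: with 4 states, pigeonhole forces a repeat within the first 4 steps.)

C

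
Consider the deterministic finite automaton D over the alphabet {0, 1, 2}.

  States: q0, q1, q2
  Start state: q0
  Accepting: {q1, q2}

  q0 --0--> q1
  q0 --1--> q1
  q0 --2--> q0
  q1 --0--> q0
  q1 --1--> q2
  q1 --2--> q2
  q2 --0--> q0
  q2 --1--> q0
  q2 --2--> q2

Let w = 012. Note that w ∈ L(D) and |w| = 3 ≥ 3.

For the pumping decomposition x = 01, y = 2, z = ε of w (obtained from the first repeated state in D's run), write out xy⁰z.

01

xy⁰z = xz = 01·ε = 01.
Reading y = 2 takes D from q2 back to q2, so after x the machine is still in q2, and z then leads to the accepting state q2. Hence 01 ∈ L(D).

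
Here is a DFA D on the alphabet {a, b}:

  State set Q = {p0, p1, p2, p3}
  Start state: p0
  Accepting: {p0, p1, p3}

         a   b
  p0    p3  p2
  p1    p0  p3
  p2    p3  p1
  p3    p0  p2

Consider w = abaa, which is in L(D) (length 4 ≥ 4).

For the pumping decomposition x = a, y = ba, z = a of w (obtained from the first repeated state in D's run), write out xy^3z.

xy^3z = a·ba·ba·ba·a = abababaa.
Reading y = ba takes D from p3 back to p3, so after x·y·y·y the machine is still in p3, and z then leads to the accepting state p0. Hence abababaa ∈ L(D).

abababaa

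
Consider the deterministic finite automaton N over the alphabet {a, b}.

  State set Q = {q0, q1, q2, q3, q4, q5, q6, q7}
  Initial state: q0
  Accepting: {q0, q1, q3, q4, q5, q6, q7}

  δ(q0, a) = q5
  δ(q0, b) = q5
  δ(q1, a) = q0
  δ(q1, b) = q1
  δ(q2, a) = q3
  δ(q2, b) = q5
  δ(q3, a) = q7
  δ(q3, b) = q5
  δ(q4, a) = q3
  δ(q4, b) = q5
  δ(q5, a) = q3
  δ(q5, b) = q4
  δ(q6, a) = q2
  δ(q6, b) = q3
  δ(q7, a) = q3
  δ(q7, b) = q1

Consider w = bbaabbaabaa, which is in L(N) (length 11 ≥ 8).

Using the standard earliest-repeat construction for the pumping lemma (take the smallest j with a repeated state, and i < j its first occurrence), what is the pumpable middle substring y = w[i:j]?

Run of N on w = b b a a b b a a b a a:
  step 0: q0  (start)
  step 1: q5  (read b: q0→q5)
  step 2: q4  (read b: q5→q4)
  step 3: q3  (read a: q4→q3)
  step 4: q7  (read a: q3→q7)
  step 5: q1  (read b: q7→q1)
  step 6: q1  (read b: q1→q1)   ← first repeat (q1 seen earlier)
  step 7: q0  (read a: q1→q0)
  step 8: q5  (read a: q0→q5)
  step 9: q4  (read b: q5→q4)
  step 10: q3  (read a: q4→q3)
  step 11: q7  (read a: q3→q7)

So i = 5, j = 6, giving x = w[0:5] = bbaab, y = w[5:6] = b, z = w[6:11] = aabaa.
Check: |xy| = 6 ≤ 8 and |y| = 1 ≥ 1. Reading y takes N from q1 back to q1, so every xyⁱz is accepted.
Pumping length from the standard proof: p = 8 (the number of states). The repeated state found above gives |xy| = j ≤ 8 and |y| = j − i ≥ 1.

b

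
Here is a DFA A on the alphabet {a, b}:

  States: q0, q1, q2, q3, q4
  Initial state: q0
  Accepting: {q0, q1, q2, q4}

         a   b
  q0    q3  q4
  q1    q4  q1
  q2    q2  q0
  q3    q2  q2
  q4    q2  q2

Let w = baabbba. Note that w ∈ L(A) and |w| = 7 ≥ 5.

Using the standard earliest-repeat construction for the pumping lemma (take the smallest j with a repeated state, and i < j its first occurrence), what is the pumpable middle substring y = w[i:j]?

Run of A on w = b a a b b b a:
  step 0: q0  (start)
  step 1: q4  (read b: q0→q4)
  step 2: q2  (read a: q4→q2)
  step 3: q2  (read a: q2→q2)   ← first repeat (q2 seen earlier)
  step 4: q0  (read b: q2→q0)
  step 5: q4  (read b: q0→q4)
  step 6: q2  (read b: q4→q2)
  step 7: q2  (read a: q2→q2)

So i = 2, j = 3, giving x = w[0:2] = ba, y = w[2:3] = a, z = w[3:7] = bbba.
Check: |xy| = 3 ≤ 5 and |y| = 1 ≥ 1. Reading y takes A from q2 back to q2, so every xyⁱz is accepted.
With |Q| = 5, pigeonhole forces a state repeat no later than step 5; the substring read between the first and second visits to that state can be pumped.

a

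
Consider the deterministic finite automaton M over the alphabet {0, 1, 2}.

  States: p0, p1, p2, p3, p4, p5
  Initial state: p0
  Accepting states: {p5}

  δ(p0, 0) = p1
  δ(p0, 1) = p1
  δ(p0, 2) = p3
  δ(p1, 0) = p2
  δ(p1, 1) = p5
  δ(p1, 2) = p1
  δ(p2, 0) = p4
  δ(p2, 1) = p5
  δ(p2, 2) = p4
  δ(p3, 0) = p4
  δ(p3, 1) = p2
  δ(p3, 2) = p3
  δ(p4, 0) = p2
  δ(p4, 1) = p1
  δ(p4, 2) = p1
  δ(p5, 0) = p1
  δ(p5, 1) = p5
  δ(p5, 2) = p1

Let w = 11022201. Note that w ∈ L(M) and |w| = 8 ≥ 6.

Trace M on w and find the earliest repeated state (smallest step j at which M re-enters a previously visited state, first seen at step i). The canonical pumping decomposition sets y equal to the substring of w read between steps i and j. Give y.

10

Run of M on w = 1 1 0 2 2 2 0 1:
  step 0: p0  (start)
  step 1: p1  (read 1: p0→p1)
  step 2: p5  (read 1: p1→p5)
  step 3: p1  (read 0: p5→p1)   ← first repeat (p1 seen earlier)
  step 4: p1  (read 2: p1→p1)
  step 5: p1  (read 2: p1→p1)
  step 6: p1  (read 2: p1→p1)
  step 7: p2  (read 0: p1→p2)
  step 8: p5  (read 1: p2→p5)

So i = 1, j = 3, giving x = w[0:1] = 1, y = w[1:3] = 10, z = w[3:8] = 22201.
Check: |xy| = 3 ≤ 6 and |y| = 2 ≥ 1. Reading y takes M from p1 back to p1, so every xyⁱz is accepted.
With |Q| = 6, pigeonhole forces a state repeat no later than step 6; the substring read between the first and second visits to that state can be pumped.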